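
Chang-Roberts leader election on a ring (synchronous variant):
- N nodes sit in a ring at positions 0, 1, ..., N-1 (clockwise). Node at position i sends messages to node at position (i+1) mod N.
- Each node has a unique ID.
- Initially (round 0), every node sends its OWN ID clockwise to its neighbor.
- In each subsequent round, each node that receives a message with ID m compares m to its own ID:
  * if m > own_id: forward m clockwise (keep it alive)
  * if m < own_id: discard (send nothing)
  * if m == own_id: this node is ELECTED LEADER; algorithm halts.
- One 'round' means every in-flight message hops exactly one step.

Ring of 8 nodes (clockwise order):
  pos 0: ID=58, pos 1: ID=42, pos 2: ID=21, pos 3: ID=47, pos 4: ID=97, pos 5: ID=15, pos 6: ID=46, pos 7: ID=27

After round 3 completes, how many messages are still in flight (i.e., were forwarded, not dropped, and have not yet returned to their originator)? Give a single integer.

Answer: 2

Derivation:
Round 1: pos1(id42) recv 58: fwd; pos2(id21) recv 42: fwd; pos3(id47) recv 21: drop; pos4(id97) recv 47: drop; pos5(id15) recv 97: fwd; pos6(id46) recv 15: drop; pos7(id27) recv 46: fwd; pos0(id58) recv 27: drop
Round 2: pos2(id21) recv 58: fwd; pos3(id47) recv 42: drop; pos6(id46) recv 97: fwd; pos0(id58) recv 46: drop
Round 3: pos3(id47) recv 58: fwd; pos7(id27) recv 97: fwd
After round 3: 2 messages still in flight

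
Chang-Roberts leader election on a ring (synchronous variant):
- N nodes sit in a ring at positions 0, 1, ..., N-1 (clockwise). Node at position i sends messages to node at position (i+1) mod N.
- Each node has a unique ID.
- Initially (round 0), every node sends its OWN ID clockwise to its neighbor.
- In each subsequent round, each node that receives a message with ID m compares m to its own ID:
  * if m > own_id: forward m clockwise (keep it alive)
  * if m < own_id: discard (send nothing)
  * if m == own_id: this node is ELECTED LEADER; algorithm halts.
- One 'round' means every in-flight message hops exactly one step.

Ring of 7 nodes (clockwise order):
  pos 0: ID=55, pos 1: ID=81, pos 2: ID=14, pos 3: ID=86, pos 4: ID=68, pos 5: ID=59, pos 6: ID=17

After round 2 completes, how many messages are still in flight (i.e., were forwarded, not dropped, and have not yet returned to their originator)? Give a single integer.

Round 1: pos1(id81) recv 55: drop; pos2(id14) recv 81: fwd; pos3(id86) recv 14: drop; pos4(id68) recv 86: fwd; pos5(id59) recv 68: fwd; pos6(id17) recv 59: fwd; pos0(id55) recv 17: drop
Round 2: pos3(id86) recv 81: drop; pos5(id59) recv 86: fwd; pos6(id17) recv 68: fwd; pos0(id55) recv 59: fwd
After round 2: 3 messages still in flight

Answer: 3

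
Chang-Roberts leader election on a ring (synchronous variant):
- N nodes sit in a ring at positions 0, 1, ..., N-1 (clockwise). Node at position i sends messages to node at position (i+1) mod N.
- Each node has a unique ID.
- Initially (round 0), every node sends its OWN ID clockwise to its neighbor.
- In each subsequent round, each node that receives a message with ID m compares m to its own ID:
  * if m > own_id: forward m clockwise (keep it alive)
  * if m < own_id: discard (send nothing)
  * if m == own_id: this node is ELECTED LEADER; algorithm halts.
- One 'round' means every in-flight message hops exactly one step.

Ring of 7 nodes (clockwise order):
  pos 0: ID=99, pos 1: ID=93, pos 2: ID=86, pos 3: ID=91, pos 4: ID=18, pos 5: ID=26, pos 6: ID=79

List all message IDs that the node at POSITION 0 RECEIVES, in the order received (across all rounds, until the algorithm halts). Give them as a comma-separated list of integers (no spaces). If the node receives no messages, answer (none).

Round 1: pos1(id93) recv 99: fwd; pos2(id86) recv 93: fwd; pos3(id91) recv 86: drop; pos4(id18) recv 91: fwd; pos5(id26) recv 18: drop; pos6(id79) recv 26: drop; pos0(id99) recv 79: drop
Round 2: pos2(id86) recv 99: fwd; pos3(id91) recv 93: fwd; pos5(id26) recv 91: fwd
Round 3: pos3(id91) recv 99: fwd; pos4(id18) recv 93: fwd; pos6(id79) recv 91: fwd
Round 4: pos4(id18) recv 99: fwd; pos5(id26) recv 93: fwd; pos0(id99) recv 91: drop
Round 5: pos5(id26) recv 99: fwd; pos6(id79) recv 93: fwd
Round 6: pos6(id79) recv 99: fwd; pos0(id99) recv 93: drop
Round 7: pos0(id99) recv 99: ELECTED

Answer: 79,91,93,99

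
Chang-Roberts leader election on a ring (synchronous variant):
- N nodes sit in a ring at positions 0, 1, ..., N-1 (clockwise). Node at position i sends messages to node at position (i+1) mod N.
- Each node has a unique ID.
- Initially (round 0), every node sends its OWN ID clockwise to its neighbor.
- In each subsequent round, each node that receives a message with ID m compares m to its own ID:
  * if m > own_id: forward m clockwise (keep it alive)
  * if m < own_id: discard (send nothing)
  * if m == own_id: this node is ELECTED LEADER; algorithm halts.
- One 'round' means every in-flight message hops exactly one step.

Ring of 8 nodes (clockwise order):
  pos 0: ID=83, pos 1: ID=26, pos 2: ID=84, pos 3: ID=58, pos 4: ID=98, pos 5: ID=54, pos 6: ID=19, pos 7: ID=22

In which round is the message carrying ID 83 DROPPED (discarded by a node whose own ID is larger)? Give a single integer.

Round 1: pos1(id26) recv 83: fwd; pos2(id84) recv 26: drop; pos3(id58) recv 84: fwd; pos4(id98) recv 58: drop; pos5(id54) recv 98: fwd; pos6(id19) recv 54: fwd; pos7(id22) recv 19: drop; pos0(id83) recv 22: drop
Round 2: pos2(id84) recv 83: drop; pos4(id98) recv 84: drop; pos6(id19) recv 98: fwd; pos7(id22) recv 54: fwd
Round 3: pos7(id22) recv 98: fwd; pos0(id83) recv 54: drop
Round 4: pos0(id83) recv 98: fwd
Round 5: pos1(id26) recv 98: fwd
Round 6: pos2(id84) recv 98: fwd
Round 7: pos3(id58) recv 98: fwd
Round 8: pos4(id98) recv 98: ELECTED
Message ID 83 originates at pos 0; dropped at pos 2 in round 2

Answer: 2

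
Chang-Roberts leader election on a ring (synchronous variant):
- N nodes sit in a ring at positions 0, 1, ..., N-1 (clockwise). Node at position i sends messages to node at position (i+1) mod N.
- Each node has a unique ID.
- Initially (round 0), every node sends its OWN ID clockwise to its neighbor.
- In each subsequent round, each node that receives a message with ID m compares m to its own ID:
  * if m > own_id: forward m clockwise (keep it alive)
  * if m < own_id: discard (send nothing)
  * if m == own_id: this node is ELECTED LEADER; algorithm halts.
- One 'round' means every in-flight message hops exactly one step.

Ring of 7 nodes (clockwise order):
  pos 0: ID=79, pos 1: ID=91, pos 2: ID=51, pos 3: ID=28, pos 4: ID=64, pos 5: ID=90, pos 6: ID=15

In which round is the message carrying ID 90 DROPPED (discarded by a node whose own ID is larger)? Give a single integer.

Round 1: pos1(id91) recv 79: drop; pos2(id51) recv 91: fwd; pos3(id28) recv 51: fwd; pos4(id64) recv 28: drop; pos5(id90) recv 64: drop; pos6(id15) recv 90: fwd; pos0(id79) recv 15: drop
Round 2: pos3(id28) recv 91: fwd; pos4(id64) recv 51: drop; pos0(id79) recv 90: fwd
Round 3: pos4(id64) recv 91: fwd; pos1(id91) recv 90: drop
Round 4: pos5(id90) recv 91: fwd
Round 5: pos6(id15) recv 91: fwd
Round 6: pos0(id79) recv 91: fwd
Round 7: pos1(id91) recv 91: ELECTED
Message ID 90 originates at pos 5; dropped at pos 1 in round 3

Answer: 3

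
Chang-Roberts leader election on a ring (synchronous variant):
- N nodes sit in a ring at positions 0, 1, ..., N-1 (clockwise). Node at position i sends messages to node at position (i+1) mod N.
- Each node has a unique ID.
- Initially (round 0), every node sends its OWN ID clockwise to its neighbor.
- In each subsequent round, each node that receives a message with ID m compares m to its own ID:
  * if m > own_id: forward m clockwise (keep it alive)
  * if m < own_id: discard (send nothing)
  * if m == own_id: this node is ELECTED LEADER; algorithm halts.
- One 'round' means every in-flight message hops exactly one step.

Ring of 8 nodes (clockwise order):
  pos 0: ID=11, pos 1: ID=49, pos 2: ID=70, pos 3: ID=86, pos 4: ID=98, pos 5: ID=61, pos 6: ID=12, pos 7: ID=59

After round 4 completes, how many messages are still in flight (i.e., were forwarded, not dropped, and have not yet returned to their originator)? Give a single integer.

Answer: 2

Derivation:
Round 1: pos1(id49) recv 11: drop; pos2(id70) recv 49: drop; pos3(id86) recv 70: drop; pos4(id98) recv 86: drop; pos5(id61) recv 98: fwd; pos6(id12) recv 61: fwd; pos7(id59) recv 12: drop; pos0(id11) recv 59: fwd
Round 2: pos6(id12) recv 98: fwd; pos7(id59) recv 61: fwd; pos1(id49) recv 59: fwd
Round 3: pos7(id59) recv 98: fwd; pos0(id11) recv 61: fwd; pos2(id70) recv 59: drop
Round 4: pos0(id11) recv 98: fwd; pos1(id49) recv 61: fwd
After round 4: 2 messages still in flight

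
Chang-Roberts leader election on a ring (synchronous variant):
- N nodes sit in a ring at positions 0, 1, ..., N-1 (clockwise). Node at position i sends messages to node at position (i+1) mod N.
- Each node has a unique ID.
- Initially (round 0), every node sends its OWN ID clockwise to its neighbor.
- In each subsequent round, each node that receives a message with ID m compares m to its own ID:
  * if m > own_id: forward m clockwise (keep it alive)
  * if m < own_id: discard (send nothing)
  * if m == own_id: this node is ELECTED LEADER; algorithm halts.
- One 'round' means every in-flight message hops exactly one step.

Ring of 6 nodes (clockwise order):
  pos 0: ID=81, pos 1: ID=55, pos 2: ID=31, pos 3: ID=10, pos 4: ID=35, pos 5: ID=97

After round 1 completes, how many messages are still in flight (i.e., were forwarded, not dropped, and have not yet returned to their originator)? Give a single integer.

Answer: 4

Derivation:
Round 1: pos1(id55) recv 81: fwd; pos2(id31) recv 55: fwd; pos3(id10) recv 31: fwd; pos4(id35) recv 10: drop; pos5(id97) recv 35: drop; pos0(id81) recv 97: fwd
After round 1: 4 messages still in flight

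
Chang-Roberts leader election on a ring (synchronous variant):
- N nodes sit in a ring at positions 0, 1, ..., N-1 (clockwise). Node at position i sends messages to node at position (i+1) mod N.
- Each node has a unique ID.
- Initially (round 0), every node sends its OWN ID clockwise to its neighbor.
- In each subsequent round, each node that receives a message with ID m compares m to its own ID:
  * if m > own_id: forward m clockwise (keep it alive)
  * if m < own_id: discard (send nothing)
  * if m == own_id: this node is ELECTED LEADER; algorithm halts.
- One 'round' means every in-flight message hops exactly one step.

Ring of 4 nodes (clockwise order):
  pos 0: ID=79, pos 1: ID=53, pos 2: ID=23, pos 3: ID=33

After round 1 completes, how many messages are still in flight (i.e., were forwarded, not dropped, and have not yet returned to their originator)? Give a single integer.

Round 1: pos1(id53) recv 79: fwd; pos2(id23) recv 53: fwd; pos3(id33) recv 23: drop; pos0(id79) recv 33: drop
After round 1: 2 messages still in flight

Answer: 2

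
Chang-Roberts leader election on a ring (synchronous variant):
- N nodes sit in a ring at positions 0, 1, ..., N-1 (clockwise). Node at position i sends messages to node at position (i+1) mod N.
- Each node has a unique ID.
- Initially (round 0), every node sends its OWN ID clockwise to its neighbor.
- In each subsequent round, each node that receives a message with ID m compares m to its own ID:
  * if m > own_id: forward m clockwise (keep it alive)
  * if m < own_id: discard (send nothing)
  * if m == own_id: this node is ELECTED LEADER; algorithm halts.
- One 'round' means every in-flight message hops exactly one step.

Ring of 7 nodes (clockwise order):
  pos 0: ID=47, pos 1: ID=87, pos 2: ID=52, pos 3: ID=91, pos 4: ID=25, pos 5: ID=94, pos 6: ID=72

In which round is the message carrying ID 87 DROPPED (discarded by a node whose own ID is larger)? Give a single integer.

Round 1: pos1(id87) recv 47: drop; pos2(id52) recv 87: fwd; pos3(id91) recv 52: drop; pos4(id25) recv 91: fwd; pos5(id94) recv 25: drop; pos6(id72) recv 94: fwd; pos0(id47) recv 72: fwd
Round 2: pos3(id91) recv 87: drop; pos5(id94) recv 91: drop; pos0(id47) recv 94: fwd; pos1(id87) recv 72: drop
Round 3: pos1(id87) recv 94: fwd
Round 4: pos2(id52) recv 94: fwd
Round 5: pos3(id91) recv 94: fwd
Round 6: pos4(id25) recv 94: fwd
Round 7: pos5(id94) recv 94: ELECTED
Message ID 87 originates at pos 1; dropped at pos 3 in round 2

Answer: 2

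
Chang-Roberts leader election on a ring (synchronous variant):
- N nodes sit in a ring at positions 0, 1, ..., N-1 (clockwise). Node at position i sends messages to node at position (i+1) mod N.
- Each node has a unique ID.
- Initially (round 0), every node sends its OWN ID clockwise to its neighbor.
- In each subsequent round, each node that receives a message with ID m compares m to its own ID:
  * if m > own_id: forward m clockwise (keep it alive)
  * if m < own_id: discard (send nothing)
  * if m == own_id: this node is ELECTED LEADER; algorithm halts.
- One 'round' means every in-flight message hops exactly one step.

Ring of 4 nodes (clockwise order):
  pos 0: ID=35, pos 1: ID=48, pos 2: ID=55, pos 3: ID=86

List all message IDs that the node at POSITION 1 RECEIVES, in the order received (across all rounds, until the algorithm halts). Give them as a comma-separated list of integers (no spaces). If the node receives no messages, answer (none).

Round 1: pos1(id48) recv 35: drop; pos2(id55) recv 48: drop; pos3(id86) recv 55: drop; pos0(id35) recv 86: fwd
Round 2: pos1(id48) recv 86: fwd
Round 3: pos2(id55) recv 86: fwd
Round 4: pos3(id86) recv 86: ELECTED

Answer: 35,86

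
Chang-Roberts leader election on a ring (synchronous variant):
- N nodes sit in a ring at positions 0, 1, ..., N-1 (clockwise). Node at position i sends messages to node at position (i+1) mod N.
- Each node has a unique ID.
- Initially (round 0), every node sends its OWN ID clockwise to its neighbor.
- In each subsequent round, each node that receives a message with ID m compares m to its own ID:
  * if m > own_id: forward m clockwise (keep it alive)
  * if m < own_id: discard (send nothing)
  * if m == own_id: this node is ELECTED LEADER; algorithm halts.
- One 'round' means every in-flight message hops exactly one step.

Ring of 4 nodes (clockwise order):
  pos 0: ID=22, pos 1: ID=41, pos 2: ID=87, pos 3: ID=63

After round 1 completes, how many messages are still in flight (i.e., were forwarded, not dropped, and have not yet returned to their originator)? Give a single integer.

Answer: 2

Derivation:
Round 1: pos1(id41) recv 22: drop; pos2(id87) recv 41: drop; pos3(id63) recv 87: fwd; pos0(id22) recv 63: fwd
After round 1: 2 messages still in flight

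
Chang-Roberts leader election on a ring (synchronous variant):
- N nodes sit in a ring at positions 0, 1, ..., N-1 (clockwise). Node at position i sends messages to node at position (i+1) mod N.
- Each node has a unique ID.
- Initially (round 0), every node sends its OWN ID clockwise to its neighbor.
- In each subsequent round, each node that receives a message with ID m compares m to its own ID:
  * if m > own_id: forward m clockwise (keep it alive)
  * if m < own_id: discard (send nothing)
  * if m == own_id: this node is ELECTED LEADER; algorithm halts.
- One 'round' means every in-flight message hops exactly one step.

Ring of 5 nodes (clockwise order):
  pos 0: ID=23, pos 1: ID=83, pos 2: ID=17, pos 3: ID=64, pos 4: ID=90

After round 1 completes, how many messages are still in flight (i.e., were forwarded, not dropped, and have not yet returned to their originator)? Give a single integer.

Round 1: pos1(id83) recv 23: drop; pos2(id17) recv 83: fwd; pos3(id64) recv 17: drop; pos4(id90) recv 64: drop; pos0(id23) recv 90: fwd
After round 1: 2 messages still in flight

Answer: 2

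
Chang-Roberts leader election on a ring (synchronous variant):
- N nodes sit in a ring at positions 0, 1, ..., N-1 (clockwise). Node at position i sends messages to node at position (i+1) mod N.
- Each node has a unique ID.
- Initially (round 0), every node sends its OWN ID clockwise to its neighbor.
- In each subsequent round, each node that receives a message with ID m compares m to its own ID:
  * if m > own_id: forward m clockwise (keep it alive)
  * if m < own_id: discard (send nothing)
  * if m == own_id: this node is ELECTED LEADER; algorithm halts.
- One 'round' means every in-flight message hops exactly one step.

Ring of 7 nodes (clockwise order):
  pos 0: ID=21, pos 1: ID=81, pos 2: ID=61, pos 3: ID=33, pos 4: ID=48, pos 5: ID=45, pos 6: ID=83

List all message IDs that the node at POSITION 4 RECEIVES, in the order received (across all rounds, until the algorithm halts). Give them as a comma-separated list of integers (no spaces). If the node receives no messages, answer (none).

Answer: 33,61,81,83

Derivation:
Round 1: pos1(id81) recv 21: drop; pos2(id61) recv 81: fwd; pos3(id33) recv 61: fwd; pos4(id48) recv 33: drop; pos5(id45) recv 48: fwd; pos6(id83) recv 45: drop; pos0(id21) recv 83: fwd
Round 2: pos3(id33) recv 81: fwd; pos4(id48) recv 61: fwd; pos6(id83) recv 48: drop; pos1(id81) recv 83: fwd
Round 3: pos4(id48) recv 81: fwd; pos5(id45) recv 61: fwd; pos2(id61) recv 83: fwd
Round 4: pos5(id45) recv 81: fwd; pos6(id83) recv 61: drop; pos3(id33) recv 83: fwd
Round 5: pos6(id83) recv 81: drop; pos4(id48) recv 83: fwd
Round 6: pos5(id45) recv 83: fwd
Round 7: pos6(id83) recv 83: ELECTED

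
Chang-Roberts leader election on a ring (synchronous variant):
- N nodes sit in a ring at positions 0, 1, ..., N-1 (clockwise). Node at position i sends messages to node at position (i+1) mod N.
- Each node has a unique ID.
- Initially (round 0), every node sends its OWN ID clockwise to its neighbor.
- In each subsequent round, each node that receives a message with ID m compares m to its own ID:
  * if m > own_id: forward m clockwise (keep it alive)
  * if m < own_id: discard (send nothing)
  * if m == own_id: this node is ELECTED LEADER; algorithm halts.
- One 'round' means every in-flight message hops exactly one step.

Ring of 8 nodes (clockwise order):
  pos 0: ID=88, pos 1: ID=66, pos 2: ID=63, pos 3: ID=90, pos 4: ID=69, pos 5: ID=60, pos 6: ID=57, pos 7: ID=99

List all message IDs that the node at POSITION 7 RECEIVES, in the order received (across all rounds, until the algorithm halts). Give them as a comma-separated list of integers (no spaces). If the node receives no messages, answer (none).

Answer: 57,60,69,90,99

Derivation:
Round 1: pos1(id66) recv 88: fwd; pos2(id63) recv 66: fwd; pos3(id90) recv 63: drop; pos4(id69) recv 90: fwd; pos5(id60) recv 69: fwd; pos6(id57) recv 60: fwd; pos7(id99) recv 57: drop; pos0(id88) recv 99: fwd
Round 2: pos2(id63) recv 88: fwd; pos3(id90) recv 66: drop; pos5(id60) recv 90: fwd; pos6(id57) recv 69: fwd; pos7(id99) recv 60: drop; pos1(id66) recv 99: fwd
Round 3: pos3(id90) recv 88: drop; pos6(id57) recv 90: fwd; pos7(id99) recv 69: drop; pos2(id63) recv 99: fwd
Round 4: pos7(id99) recv 90: drop; pos3(id90) recv 99: fwd
Round 5: pos4(id69) recv 99: fwd
Round 6: pos5(id60) recv 99: fwd
Round 7: pos6(id57) recv 99: fwd
Round 8: pos7(id99) recv 99: ELECTED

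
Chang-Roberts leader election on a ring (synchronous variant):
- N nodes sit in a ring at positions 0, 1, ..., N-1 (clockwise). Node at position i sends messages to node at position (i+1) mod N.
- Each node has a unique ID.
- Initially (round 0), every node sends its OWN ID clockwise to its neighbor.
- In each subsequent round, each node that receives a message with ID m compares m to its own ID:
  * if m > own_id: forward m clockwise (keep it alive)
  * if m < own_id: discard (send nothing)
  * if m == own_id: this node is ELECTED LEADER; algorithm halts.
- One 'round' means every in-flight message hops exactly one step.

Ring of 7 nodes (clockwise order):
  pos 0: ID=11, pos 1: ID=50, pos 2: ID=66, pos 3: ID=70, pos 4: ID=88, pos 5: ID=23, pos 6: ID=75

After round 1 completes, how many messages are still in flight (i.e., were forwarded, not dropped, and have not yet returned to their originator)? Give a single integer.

Answer: 2

Derivation:
Round 1: pos1(id50) recv 11: drop; pos2(id66) recv 50: drop; pos3(id70) recv 66: drop; pos4(id88) recv 70: drop; pos5(id23) recv 88: fwd; pos6(id75) recv 23: drop; pos0(id11) recv 75: fwd
After round 1: 2 messages still in flight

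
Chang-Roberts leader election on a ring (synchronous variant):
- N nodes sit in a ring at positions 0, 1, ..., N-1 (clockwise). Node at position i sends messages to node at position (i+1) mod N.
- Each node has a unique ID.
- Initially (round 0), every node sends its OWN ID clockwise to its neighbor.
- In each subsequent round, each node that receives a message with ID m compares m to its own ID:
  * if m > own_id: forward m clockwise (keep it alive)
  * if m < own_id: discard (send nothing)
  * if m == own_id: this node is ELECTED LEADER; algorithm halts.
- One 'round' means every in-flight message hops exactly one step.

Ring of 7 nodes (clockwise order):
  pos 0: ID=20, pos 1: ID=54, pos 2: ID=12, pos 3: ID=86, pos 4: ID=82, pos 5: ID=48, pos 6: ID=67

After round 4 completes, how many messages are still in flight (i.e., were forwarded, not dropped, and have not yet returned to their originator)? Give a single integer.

Round 1: pos1(id54) recv 20: drop; pos2(id12) recv 54: fwd; pos3(id86) recv 12: drop; pos4(id82) recv 86: fwd; pos5(id48) recv 82: fwd; pos6(id67) recv 48: drop; pos0(id20) recv 67: fwd
Round 2: pos3(id86) recv 54: drop; pos5(id48) recv 86: fwd; pos6(id67) recv 82: fwd; pos1(id54) recv 67: fwd
Round 3: pos6(id67) recv 86: fwd; pos0(id20) recv 82: fwd; pos2(id12) recv 67: fwd
Round 4: pos0(id20) recv 86: fwd; pos1(id54) recv 82: fwd; pos3(id86) recv 67: drop
After round 4: 2 messages still in flight

Answer: 2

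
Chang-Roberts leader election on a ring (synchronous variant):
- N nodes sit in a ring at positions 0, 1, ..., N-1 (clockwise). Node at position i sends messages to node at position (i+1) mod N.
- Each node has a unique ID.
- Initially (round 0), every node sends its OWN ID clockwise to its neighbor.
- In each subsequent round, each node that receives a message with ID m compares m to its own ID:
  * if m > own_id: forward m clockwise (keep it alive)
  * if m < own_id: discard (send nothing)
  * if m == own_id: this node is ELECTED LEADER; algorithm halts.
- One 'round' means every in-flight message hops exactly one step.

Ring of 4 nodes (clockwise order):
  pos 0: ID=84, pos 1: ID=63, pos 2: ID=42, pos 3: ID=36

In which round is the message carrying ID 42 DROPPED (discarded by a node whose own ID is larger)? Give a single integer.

Answer: 2

Derivation:
Round 1: pos1(id63) recv 84: fwd; pos2(id42) recv 63: fwd; pos3(id36) recv 42: fwd; pos0(id84) recv 36: drop
Round 2: pos2(id42) recv 84: fwd; pos3(id36) recv 63: fwd; pos0(id84) recv 42: drop
Round 3: pos3(id36) recv 84: fwd; pos0(id84) recv 63: drop
Round 4: pos0(id84) recv 84: ELECTED
Message ID 42 originates at pos 2; dropped at pos 0 in round 2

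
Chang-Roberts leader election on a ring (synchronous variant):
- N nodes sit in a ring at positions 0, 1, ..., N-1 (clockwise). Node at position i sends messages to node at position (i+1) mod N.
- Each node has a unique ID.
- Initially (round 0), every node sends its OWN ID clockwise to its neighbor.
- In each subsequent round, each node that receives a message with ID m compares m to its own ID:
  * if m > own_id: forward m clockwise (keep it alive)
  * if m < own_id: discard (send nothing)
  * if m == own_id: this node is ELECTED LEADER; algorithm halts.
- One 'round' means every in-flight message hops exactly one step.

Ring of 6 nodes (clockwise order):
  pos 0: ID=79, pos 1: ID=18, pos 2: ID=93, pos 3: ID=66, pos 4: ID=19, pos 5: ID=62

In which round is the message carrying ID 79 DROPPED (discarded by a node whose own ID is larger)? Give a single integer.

Round 1: pos1(id18) recv 79: fwd; pos2(id93) recv 18: drop; pos3(id66) recv 93: fwd; pos4(id19) recv 66: fwd; pos5(id62) recv 19: drop; pos0(id79) recv 62: drop
Round 2: pos2(id93) recv 79: drop; pos4(id19) recv 93: fwd; pos5(id62) recv 66: fwd
Round 3: pos5(id62) recv 93: fwd; pos0(id79) recv 66: drop
Round 4: pos0(id79) recv 93: fwd
Round 5: pos1(id18) recv 93: fwd
Round 6: pos2(id93) recv 93: ELECTED
Message ID 79 originates at pos 0; dropped at pos 2 in round 2

Answer: 2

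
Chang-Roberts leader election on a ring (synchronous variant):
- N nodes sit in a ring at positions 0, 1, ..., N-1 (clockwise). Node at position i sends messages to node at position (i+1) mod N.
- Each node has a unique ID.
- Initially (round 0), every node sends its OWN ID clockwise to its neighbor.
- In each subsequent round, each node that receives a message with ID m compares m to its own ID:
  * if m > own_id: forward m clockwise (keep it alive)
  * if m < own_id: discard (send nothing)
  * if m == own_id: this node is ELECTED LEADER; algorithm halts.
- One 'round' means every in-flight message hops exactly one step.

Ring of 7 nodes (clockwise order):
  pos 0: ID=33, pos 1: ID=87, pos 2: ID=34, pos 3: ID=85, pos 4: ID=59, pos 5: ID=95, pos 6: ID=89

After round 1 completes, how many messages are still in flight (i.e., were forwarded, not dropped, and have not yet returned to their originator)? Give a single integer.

Round 1: pos1(id87) recv 33: drop; pos2(id34) recv 87: fwd; pos3(id85) recv 34: drop; pos4(id59) recv 85: fwd; pos5(id95) recv 59: drop; pos6(id89) recv 95: fwd; pos0(id33) recv 89: fwd
After round 1: 4 messages still in flight

Answer: 4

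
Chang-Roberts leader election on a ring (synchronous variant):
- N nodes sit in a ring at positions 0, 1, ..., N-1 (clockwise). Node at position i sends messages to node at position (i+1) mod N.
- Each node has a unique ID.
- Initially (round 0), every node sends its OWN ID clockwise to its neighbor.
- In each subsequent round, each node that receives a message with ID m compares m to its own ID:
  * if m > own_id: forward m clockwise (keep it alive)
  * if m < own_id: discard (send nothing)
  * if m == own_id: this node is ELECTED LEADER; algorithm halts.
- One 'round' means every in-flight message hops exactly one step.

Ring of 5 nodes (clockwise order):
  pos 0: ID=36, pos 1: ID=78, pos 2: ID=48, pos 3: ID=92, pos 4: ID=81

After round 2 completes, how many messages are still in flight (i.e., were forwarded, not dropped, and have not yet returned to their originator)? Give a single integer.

Round 1: pos1(id78) recv 36: drop; pos2(id48) recv 78: fwd; pos3(id92) recv 48: drop; pos4(id81) recv 92: fwd; pos0(id36) recv 81: fwd
Round 2: pos3(id92) recv 78: drop; pos0(id36) recv 92: fwd; pos1(id78) recv 81: fwd
After round 2: 2 messages still in flight

Answer: 2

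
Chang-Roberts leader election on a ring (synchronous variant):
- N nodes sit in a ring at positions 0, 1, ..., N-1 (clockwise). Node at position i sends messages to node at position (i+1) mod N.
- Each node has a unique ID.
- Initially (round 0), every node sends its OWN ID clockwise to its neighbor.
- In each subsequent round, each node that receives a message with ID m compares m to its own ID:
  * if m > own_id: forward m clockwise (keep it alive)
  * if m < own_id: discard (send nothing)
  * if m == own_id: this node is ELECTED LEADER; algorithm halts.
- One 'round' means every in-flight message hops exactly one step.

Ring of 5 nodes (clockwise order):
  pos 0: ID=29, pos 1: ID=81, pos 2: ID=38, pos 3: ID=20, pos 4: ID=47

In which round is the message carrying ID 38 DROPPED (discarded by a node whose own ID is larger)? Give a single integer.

Answer: 2

Derivation:
Round 1: pos1(id81) recv 29: drop; pos2(id38) recv 81: fwd; pos3(id20) recv 38: fwd; pos4(id47) recv 20: drop; pos0(id29) recv 47: fwd
Round 2: pos3(id20) recv 81: fwd; pos4(id47) recv 38: drop; pos1(id81) recv 47: drop
Round 3: pos4(id47) recv 81: fwd
Round 4: pos0(id29) recv 81: fwd
Round 5: pos1(id81) recv 81: ELECTED
Message ID 38 originates at pos 2; dropped at pos 4 in round 2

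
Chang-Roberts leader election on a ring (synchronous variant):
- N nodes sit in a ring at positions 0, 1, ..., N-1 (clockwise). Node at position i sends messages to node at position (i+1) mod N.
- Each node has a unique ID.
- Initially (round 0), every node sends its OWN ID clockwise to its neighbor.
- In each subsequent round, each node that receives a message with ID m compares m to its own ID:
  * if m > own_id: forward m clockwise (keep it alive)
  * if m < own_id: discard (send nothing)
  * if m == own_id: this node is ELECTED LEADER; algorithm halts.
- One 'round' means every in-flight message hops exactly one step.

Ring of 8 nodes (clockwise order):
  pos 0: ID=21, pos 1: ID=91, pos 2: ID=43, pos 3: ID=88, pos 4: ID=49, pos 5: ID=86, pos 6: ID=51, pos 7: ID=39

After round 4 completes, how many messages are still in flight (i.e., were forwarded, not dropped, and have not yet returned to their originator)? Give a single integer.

Round 1: pos1(id91) recv 21: drop; pos2(id43) recv 91: fwd; pos3(id88) recv 43: drop; pos4(id49) recv 88: fwd; pos5(id86) recv 49: drop; pos6(id51) recv 86: fwd; pos7(id39) recv 51: fwd; pos0(id21) recv 39: fwd
Round 2: pos3(id88) recv 91: fwd; pos5(id86) recv 88: fwd; pos7(id39) recv 86: fwd; pos0(id21) recv 51: fwd; pos1(id91) recv 39: drop
Round 3: pos4(id49) recv 91: fwd; pos6(id51) recv 88: fwd; pos0(id21) recv 86: fwd; pos1(id91) recv 51: drop
Round 4: pos5(id86) recv 91: fwd; pos7(id39) recv 88: fwd; pos1(id91) recv 86: drop
After round 4: 2 messages still in flight

Answer: 2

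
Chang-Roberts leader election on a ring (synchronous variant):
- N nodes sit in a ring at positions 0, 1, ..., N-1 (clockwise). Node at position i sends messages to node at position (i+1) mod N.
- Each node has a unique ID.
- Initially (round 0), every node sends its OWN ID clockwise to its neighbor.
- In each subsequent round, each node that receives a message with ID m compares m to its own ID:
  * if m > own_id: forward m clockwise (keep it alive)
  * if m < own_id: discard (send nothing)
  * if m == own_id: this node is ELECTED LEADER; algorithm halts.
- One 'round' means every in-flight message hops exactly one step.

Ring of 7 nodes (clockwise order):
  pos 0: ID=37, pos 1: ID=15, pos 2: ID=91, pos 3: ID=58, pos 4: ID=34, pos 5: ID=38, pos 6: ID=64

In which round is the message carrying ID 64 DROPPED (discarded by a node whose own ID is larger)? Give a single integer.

Round 1: pos1(id15) recv 37: fwd; pos2(id91) recv 15: drop; pos3(id58) recv 91: fwd; pos4(id34) recv 58: fwd; pos5(id38) recv 34: drop; pos6(id64) recv 38: drop; pos0(id37) recv 64: fwd
Round 2: pos2(id91) recv 37: drop; pos4(id34) recv 91: fwd; pos5(id38) recv 58: fwd; pos1(id15) recv 64: fwd
Round 3: pos5(id38) recv 91: fwd; pos6(id64) recv 58: drop; pos2(id91) recv 64: drop
Round 4: pos6(id64) recv 91: fwd
Round 5: pos0(id37) recv 91: fwd
Round 6: pos1(id15) recv 91: fwd
Round 7: pos2(id91) recv 91: ELECTED
Message ID 64 originates at pos 6; dropped at pos 2 in round 3

Answer: 3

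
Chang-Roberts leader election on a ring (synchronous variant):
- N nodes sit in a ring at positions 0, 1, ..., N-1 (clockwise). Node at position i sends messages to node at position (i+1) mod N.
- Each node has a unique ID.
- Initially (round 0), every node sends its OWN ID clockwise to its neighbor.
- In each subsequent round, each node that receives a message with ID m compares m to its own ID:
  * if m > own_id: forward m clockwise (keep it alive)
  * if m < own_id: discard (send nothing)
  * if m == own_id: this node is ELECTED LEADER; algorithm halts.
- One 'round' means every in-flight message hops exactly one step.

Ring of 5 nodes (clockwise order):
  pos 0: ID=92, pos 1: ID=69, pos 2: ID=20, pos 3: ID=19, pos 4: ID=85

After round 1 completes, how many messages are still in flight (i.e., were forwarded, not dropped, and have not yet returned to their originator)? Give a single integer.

Round 1: pos1(id69) recv 92: fwd; pos2(id20) recv 69: fwd; pos3(id19) recv 20: fwd; pos4(id85) recv 19: drop; pos0(id92) recv 85: drop
After round 1: 3 messages still in flight

Answer: 3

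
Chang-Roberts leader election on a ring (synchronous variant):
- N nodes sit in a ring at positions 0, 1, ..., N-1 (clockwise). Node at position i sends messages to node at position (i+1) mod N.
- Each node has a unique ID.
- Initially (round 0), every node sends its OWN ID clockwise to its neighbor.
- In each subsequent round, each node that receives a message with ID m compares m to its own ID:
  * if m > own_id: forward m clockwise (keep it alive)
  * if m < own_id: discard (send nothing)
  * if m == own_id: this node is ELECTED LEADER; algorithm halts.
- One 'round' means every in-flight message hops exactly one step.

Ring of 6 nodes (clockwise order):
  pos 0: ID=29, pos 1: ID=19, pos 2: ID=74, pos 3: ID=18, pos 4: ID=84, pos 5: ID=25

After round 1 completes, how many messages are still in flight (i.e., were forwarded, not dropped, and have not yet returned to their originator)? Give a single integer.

Answer: 3

Derivation:
Round 1: pos1(id19) recv 29: fwd; pos2(id74) recv 19: drop; pos3(id18) recv 74: fwd; pos4(id84) recv 18: drop; pos5(id25) recv 84: fwd; pos0(id29) recv 25: drop
After round 1: 3 messages still in flight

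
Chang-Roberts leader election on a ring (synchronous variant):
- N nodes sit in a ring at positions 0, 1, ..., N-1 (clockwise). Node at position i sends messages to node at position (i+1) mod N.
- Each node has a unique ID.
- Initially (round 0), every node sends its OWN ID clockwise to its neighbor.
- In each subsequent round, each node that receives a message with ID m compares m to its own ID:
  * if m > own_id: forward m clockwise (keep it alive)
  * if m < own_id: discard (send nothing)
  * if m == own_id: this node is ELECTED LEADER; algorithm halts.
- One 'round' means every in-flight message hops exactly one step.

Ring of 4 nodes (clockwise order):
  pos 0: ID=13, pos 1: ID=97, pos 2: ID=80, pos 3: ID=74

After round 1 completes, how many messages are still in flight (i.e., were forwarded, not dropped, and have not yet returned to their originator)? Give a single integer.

Round 1: pos1(id97) recv 13: drop; pos2(id80) recv 97: fwd; pos3(id74) recv 80: fwd; pos0(id13) recv 74: fwd
After round 1: 3 messages still in flight

Answer: 3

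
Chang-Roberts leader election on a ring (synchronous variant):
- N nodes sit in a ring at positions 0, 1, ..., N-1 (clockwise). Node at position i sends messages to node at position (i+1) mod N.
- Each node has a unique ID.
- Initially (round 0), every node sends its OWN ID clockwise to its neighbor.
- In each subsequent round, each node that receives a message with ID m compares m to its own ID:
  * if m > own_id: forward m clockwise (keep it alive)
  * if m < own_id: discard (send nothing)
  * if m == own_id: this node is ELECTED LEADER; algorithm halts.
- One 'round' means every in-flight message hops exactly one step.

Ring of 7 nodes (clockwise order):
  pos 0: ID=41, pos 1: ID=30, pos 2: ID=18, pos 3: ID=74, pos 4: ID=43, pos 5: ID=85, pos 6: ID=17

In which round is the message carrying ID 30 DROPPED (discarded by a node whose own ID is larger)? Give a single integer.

Answer: 2

Derivation:
Round 1: pos1(id30) recv 41: fwd; pos2(id18) recv 30: fwd; pos3(id74) recv 18: drop; pos4(id43) recv 74: fwd; pos5(id85) recv 43: drop; pos6(id17) recv 85: fwd; pos0(id41) recv 17: drop
Round 2: pos2(id18) recv 41: fwd; pos3(id74) recv 30: drop; pos5(id85) recv 74: drop; pos0(id41) recv 85: fwd
Round 3: pos3(id74) recv 41: drop; pos1(id30) recv 85: fwd
Round 4: pos2(id18) recv 85: fwd
Round 5: pos3(id74) recv 85: fwd
Round 6: pos4(id43) recv 85: fwd
Round 7: pos5(id85) recv 85: ELECTED
Message ID 30 originates at pos 1; dropped at pos 3 in round 2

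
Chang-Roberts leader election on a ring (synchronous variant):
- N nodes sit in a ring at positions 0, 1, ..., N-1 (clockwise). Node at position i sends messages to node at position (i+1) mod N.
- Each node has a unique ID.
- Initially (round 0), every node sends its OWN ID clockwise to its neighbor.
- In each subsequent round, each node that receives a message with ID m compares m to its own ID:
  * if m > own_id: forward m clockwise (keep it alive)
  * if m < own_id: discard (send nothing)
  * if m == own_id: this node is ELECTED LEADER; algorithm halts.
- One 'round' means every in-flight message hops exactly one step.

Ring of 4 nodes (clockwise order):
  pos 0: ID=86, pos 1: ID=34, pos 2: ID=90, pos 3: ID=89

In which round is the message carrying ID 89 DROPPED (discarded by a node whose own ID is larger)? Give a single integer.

Answer: 3

Derivation:
Round 1: pos1(id34) recv 86: fwd; pos2(id90) recv 34: drop; pos3(id89) recv 90: fwd; pos0(id86) recv 89: fwd
Round 2: pos2(id90) recv 86: drop; pos0(id86) recv 90: fwd; pos1(id34) recv 89: fwd
Round 3: pos1(id34) recv 90: fwd; pos2(id90) recv 89: drop
Round 4: pos2(id90) recv 90: ELECTED
Message ID 89 originates at pos 3; dropped at pos 2 in round 3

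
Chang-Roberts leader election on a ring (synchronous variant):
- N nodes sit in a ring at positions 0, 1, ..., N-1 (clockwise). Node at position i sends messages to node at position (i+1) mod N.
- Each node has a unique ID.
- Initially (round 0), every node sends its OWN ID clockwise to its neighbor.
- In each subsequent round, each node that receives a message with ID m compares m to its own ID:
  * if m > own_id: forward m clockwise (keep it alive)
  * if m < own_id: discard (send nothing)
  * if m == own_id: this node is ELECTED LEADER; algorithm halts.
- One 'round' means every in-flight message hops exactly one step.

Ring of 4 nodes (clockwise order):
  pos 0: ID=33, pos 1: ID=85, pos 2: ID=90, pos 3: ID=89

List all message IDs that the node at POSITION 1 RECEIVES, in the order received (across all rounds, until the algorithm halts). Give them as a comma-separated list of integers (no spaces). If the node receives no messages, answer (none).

Round 1: pos1(id85) recv 33: drop; pos2(id90) recv 85: drop; pos3(id89) recv 90: fwd; pos0(id33) recv 89: fwd
Round 2: pos0(id33) recv 90: fwd; pos1(id85) recv 89: fwd
Round 3: pos1(id85) recv 90: fwd; pos2(id90) recv 89: drop
Round 4: pos2(id90) recv 90: ELECTED

Answer: 33,89,90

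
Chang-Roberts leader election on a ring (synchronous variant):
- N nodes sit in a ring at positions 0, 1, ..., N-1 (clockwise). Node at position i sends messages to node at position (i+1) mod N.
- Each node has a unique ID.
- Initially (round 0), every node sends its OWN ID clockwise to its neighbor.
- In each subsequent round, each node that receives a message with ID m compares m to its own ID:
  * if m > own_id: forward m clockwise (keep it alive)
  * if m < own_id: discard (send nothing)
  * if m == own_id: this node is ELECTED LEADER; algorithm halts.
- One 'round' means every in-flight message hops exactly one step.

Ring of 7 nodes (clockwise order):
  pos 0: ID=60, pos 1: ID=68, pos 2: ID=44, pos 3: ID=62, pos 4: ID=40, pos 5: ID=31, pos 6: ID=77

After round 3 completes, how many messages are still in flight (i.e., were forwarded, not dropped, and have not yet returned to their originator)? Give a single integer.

Round 1: pos1(id68) recv 60: drop; pos2(id44) recv 68: fwd; pos3(id62) recv 44: drop; pos4(id40) recv 62: fwd; pos5(id31) recv 40: fwd; pos6(id77) recv 31: drop; pos0(id60) recv 77: fwd
Round 2: pos3(id62) recv 68: fwd; pos5(id31) recv 62: fwd; pos6(id77) recv 40: drop; pos1(id68) recv 77: fwd
Round 3: pos4(id40) recv 68: fwd; pos6(id77) recv 62: drop; pos2(id44) recv 77: fwd
After round 3: 2 messages still in flight

Answer: 2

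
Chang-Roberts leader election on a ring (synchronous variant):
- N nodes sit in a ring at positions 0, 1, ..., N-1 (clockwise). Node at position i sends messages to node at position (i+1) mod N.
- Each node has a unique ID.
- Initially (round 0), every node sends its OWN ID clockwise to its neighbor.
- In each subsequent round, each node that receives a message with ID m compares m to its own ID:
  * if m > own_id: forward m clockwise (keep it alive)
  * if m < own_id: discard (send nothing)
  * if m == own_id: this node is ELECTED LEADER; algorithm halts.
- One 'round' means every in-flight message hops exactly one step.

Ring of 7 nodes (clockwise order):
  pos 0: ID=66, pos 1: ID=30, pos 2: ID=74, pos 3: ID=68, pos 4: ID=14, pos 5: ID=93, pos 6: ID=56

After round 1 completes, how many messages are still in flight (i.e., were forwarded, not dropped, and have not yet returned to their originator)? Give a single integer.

Answer: 4

Derivation:
Round 1: pos1(id30) recv 66: fwd; pos2(id74) recv 30: drop; pos3(id68) recv 74: fwd; pos4(id14) recv 68: fwd; pos5(id93) recv 14: drop; pos6(id56) recv 93: fwd; pos0(id66) recv 56: drop
After round 1: 4 messages still in flight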